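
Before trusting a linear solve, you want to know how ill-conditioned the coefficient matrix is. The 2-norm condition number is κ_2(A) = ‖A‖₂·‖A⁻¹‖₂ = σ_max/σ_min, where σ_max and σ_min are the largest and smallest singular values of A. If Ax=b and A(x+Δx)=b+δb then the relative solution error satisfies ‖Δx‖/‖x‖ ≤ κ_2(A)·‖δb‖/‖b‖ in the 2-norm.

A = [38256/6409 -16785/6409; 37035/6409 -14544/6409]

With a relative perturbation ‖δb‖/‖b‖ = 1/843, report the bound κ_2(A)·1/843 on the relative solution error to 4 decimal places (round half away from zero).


0.0605

M = AᵀA = [259317/3757 -108000/3757; -108000/3757 45117/3757]. tr(M)=23418/289, det(M)=729/289
char-poly roots: 81 and 9/289
σ_max=√81=9, σ_min=√(9/289)=(3/17) → κ = 51.0000
bound on ‖Δx‖/‖x‖: κ·ε = 51.0000·1/843 = 0.0605


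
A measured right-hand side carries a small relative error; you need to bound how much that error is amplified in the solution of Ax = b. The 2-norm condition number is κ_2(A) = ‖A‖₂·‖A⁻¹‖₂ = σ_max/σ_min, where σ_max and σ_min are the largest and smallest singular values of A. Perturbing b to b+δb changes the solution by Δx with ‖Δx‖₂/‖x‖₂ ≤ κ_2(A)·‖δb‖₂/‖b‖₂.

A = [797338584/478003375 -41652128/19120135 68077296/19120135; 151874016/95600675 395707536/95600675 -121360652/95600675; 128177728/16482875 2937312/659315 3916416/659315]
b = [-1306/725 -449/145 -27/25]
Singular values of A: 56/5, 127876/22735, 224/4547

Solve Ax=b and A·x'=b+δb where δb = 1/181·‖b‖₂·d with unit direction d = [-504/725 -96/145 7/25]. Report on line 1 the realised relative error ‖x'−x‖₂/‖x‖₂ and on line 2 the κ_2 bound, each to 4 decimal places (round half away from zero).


0.0069
1.2561

from the listed singular values, σ₁ = 56/5, σ_n = 224/4547
κ_2(A) = (56/5) / (224/4547) = 227.3500
κ_2(A)·‖δb‖/‖b‖ = 1.2561
solve Ax = b  →  x = [-42.1275 26.2427 35.2866]
‖b‖₂ = 3.7417 and ‖x‖₂ = 60.8978
re-solving with b+δb shifts x by Δx of norm 0.4196
relative error = 0.0069
realised/bound (from unrounded values) ≈ 0.0055


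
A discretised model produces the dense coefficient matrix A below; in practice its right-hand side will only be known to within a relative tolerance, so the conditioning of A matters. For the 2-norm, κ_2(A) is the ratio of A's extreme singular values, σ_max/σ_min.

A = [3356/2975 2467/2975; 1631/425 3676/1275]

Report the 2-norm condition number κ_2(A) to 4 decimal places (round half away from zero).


form AᵀA = [226577/14161 509792/42483; 509792/42483 1147057/127449] with trace 3186250/127449 and determinant 625/127449
λ_max, λ_min = (3186250/127449 ± √10151870440000/16243247601)/2 = 25, 25/127449
κ = σ_max/σ_min = 5/(5/357) = 357.0000

357.0000


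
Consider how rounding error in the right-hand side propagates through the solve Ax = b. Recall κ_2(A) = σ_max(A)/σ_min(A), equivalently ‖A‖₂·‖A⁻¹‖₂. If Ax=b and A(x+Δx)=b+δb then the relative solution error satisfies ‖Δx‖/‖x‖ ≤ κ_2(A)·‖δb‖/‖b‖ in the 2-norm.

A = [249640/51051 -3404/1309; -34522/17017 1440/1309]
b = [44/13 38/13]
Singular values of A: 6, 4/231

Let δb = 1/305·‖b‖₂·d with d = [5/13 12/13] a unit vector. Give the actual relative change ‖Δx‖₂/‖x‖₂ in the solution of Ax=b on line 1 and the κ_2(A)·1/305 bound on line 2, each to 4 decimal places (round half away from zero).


σ_max = 6, σ_min = 4/231
κ_2(A) = 6 / (4/231) = 346.5000
worst-case relative error ≤ 346.5000 × 1/305 = 1.1361
solve Ax = b  →  x = [109.0000 203.6667]
‖b‖ = 4.4721, ‖x‖ = 231.0002
Δx = A⁻¹·δb where δb = 1/305·4.4721·d; ‖Δx‖ = 0.8468
dividing the unrounded norms, ‖Δx‖/‖x‖ = 0.0037
realised/bound (from unrounded values) ≈ 0.0032

0.0037
1.1361


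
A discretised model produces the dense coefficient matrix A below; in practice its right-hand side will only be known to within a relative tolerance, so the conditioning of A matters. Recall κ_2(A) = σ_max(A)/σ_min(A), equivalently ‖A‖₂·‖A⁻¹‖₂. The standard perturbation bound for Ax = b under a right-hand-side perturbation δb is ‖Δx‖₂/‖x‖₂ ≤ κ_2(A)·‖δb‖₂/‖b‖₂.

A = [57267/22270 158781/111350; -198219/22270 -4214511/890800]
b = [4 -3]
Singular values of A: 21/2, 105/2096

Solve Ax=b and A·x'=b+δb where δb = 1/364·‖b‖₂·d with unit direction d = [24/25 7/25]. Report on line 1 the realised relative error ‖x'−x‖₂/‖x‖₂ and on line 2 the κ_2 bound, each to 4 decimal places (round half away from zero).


0.0046
0.5758

from the listed singular values, σ₁ = 21/2, σ_n = 105/2096
κ = σ_max/σ_min = (21/2)/(105/2096) = 209.6000
κ_2(A)·‖δb‖/‖b‖ = 0.5758
solve Ax = b  →  x = [-27.8454 53.0196]
‖b‖ = 5.0000, ‖x‖ = 59.8869
re-solving with b+δb shifts x by Δx of norm 0.2742
realised ‖Δx‖/‖x‖ = 0.0046
tightness: 0.0046 against a bound of 0.5758 (unrounded ratio ≈ 0.0080)


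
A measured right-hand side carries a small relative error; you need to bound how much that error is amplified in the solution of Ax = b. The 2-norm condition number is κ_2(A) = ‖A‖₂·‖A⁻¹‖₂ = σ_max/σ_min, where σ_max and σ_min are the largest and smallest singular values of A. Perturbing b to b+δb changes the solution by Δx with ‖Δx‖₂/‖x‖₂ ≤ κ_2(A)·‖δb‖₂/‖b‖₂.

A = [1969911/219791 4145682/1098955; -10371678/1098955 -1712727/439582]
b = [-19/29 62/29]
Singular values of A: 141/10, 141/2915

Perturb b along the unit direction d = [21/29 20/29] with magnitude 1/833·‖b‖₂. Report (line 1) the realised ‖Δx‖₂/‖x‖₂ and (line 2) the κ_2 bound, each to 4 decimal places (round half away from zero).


0.0027
0.3499

from the listed singular values, σ₁ = 141/10, σ_n = 141/2915
κ = σ_max/σ_min = (141/10)/(141/2915) = 291.5000
worst-case relative error ≤ 291.5000 × 1/833 = 0.3499
solve Ax = b  →  x = [-8.0824 19.0289]
‖b‖₂ = 2.2361 and ‖x‖₂ = 20.6742
Δx = A⁻¹·δb where δb = 1/833·2.2361·d; ‖Δx‖ = 0.0555
realised ‖Δx‖/‖x‖ = 0.0027
so the bound overstates the realised error by a factor of ≈ 130.3658 (computed from the unrounded values)


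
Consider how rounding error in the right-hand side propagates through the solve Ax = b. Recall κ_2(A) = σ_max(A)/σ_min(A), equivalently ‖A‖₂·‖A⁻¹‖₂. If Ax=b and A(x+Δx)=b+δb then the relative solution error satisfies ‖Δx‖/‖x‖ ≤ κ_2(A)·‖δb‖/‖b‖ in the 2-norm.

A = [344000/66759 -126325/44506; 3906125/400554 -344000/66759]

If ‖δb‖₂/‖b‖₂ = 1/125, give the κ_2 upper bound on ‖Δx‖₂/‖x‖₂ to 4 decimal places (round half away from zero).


M = AᵀA = [67536015625/555167844 -3001400000/46263987; -3001400000/46263987 2134830625/61685316]. tr(M)=150085625/960498, det(M)=9765625/7683984
λ_max, λ_min = (150085625/960498 ± √5630251225000000/230639102001)/2 = 625/4, 15625/1920996
so κ_2 = √((625/4) / (15625/1920996)) = 138.6000
bound on ‖Δx‖/‖x‖: κ·ε = 138.6000·1/125 = 1.1088

1.1088


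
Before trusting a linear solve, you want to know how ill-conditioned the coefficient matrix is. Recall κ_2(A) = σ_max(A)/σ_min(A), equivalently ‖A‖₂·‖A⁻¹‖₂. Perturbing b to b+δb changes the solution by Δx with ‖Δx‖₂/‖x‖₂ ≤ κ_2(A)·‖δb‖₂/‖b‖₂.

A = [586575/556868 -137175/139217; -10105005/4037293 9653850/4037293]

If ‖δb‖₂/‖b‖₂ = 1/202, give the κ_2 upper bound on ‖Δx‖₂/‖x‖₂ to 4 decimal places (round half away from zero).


1.3254

AᵀA = [11379533022225/1543170155536 -2709340538625/385792538884; -2709340538625/385792538884 645100003125/96448134721]; tr = 25803963225/1834922896, det = 1265625/458730724
eigenvalues of AᵀA: λ = (tr ± √(tr²−4·det))/2 = 225/16, 22500/114682681
κ_2(A) = √(λ_max/λ_min) = √((225/16) / (22500/114682681)) = 267.7250
perturbation bound = 267.7250·1/202 = 1.3254


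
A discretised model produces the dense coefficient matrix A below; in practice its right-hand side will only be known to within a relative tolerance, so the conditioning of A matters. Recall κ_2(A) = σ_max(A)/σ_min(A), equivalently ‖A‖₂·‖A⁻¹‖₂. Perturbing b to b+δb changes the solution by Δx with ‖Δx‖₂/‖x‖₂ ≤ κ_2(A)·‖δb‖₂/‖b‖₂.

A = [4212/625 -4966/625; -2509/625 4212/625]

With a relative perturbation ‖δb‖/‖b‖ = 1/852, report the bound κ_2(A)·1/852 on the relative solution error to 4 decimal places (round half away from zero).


0.0147

form AᵀA = [961441/15625 -1259388/15625; -1259388/15625 1696084/15625] with trace 106301/625 and determinant 114244/625
eigenvalues of AᵀA: λ = (tr ± √(tr²−4·det))/2 = 169, 676/625
so κ_2 = √(169 / (676/625)) = 12.5000
perturbation bound = 12.5000·1/852 = 0.0147


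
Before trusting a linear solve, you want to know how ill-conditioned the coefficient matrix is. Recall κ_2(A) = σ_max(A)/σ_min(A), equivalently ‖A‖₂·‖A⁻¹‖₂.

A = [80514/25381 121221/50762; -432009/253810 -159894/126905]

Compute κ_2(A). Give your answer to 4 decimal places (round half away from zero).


298.6000

M = AᵀA = [2888865729/222904900 541652832/55726225; 541652832/55726225 1625009121/222904900]. tr(M)=90277497/4458098, det(M)=164025/35664784
solving λ² − 90277497/4458098·λ + 164025/35664784 = 0 gives λ = 81/4, 2025/8916196
σ_max=√(81/4)=(9/2), σ_min=√(2025/8916196)=(45/2986) → κ = 298.6000


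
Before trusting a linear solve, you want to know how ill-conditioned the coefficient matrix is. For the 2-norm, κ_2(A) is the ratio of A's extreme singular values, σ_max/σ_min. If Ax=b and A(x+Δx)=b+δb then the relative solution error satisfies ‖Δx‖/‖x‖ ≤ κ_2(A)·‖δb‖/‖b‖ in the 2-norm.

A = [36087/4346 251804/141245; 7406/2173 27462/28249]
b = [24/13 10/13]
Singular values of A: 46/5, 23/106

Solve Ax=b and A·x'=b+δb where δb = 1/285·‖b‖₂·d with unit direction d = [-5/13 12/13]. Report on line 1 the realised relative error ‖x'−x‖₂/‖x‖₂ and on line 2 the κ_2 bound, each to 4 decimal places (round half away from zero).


0.1488
0.1488

σ_max = 46/5, σ_min = 23/106
κ_2(A) = (46/5) / (23/106) = 42.4000
worst-case relative error ≤ 42.4000 × 1/285 = 0.1488
solve Ax = b  →  x = [0.2121 0.0477]
‖b‖₂ = 2.0000 and ‖x‖₂ = 0.2174
δb = ε·‖b‖·d = [-0.0027 0.0065]; solving A·Δx = δb gives ‖Δx‖ = 0.0323
dividing the unrounded norms, ‖Δx‖/‖x‖ = 0.1488
so the bound is sharp here: realised error equals the bound


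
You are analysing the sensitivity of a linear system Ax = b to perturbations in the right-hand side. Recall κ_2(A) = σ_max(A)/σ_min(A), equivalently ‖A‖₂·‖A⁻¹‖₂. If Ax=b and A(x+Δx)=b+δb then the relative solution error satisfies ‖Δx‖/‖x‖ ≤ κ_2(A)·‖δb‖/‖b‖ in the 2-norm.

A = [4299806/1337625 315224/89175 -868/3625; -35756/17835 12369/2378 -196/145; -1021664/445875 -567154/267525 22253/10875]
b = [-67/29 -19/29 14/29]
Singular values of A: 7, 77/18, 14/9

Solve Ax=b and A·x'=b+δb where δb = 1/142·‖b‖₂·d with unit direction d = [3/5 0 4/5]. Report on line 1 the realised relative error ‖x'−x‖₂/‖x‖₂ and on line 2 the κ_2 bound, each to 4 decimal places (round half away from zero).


0.0150
0.0317

σ_max = 7, σ_min = 14/9
κ_2(A) = 7 / (14/9) = 4.5000
κ_2(A)·‖δb‖/‖b‖ = 0.0317
solve Ax = b  →  x = [-0.3278 -0.3919 -0.5371]
‖b‖₂ = 2.4495 and ‖x‖₂ = 0.7413
Δx = A⁻¹·δb where δb = 1/142·2.4495·d; ‖Δx‖ = 0.0111
dividing the unrounded norms, ‖Δx‖/‖x‖ = 0.0150
realised/bound (from unrounded values) ≈ 0.4720


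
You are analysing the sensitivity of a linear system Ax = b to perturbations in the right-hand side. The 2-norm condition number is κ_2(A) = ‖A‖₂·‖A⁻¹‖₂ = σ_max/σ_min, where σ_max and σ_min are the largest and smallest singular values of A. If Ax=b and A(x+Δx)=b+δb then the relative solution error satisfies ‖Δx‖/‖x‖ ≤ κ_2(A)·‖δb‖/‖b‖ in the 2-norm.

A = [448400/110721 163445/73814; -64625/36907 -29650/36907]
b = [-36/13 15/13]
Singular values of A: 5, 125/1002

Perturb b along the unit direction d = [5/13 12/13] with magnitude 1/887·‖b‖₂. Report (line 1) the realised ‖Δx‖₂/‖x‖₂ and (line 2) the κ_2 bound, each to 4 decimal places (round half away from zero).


0.0452
0.0452

σ_max = 5, σ_min = 125/1002
κ_2(A) = 5 / (125/1002) = 40.0800
bound on ‖Δx‖/‖x‖: κ·ε = 40.0800·1/887 = 0.0452
solve Ax = b  →  x = [-0.5294 -0.2824]
‖b‖ = 3.0000, ‖x‖ = 0.6000
with δb = [0.0013 0.0031], A·Δx = δb → ‖Δx‖ = 0.0271
relative error = 0.0452
so the bound is sharp here: realised error equals the bound


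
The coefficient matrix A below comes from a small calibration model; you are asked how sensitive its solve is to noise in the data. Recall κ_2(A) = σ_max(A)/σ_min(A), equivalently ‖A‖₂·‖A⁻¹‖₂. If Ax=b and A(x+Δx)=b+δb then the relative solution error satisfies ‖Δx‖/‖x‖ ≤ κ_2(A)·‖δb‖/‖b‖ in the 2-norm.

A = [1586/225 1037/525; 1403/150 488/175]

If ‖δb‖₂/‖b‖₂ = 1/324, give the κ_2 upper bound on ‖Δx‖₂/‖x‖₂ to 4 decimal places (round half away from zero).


0.3889

AᵀA = [5555453/40500 945134/23625; 945134/23625 643733/55125]; tr = 59078317/396900, det = 13845841/9922500
eigenvalues of AᵀA: λ = (tr ± √(tr²−4·det))/2 = 3721/25, 3721/396900
so κ_2 = √((3721/25) / (3721/396900)) = 126.0000
worst-case relative error ≤ 126.0000 × 1/324 = 0.3889


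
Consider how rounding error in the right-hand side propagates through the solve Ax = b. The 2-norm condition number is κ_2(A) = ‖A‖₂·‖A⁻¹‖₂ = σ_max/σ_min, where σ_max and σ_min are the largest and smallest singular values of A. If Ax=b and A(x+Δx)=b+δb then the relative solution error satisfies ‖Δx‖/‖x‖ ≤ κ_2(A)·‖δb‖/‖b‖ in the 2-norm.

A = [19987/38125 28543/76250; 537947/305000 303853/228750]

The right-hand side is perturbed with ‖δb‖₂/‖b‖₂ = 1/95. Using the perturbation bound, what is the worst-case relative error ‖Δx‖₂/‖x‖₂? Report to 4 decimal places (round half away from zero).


M = AᵀA = [503925929/148840000 283437671/111630000; 283437671/111630000 79727177/41861250]. tr(M)=283464121/53582400, det(M)=279841/214329600
eigenvalues of AᵀA: λ = (tr ± √(tr²−4·det))/2 = 529/100, 529/2143296
κ = σ_max/σ_min = (23/10)/(23/1464) = 146.4000
worst-case relative error ≤ 146.4000 × 1/95 = 1.5411

1.5411


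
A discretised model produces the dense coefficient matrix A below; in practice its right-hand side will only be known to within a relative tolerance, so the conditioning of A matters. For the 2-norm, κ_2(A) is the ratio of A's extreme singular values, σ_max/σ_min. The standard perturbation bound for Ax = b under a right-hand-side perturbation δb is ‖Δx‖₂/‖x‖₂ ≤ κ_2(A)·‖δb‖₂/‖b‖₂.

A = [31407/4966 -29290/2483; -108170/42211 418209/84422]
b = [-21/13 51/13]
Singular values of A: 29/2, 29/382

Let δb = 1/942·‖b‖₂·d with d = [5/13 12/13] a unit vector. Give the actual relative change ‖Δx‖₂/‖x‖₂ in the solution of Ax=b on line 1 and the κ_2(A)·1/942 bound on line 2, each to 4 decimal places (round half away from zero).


σ_max = 29/2, σ_min = 29/382
κ_2(A) = (29/2) / (29/382) = 191.0000
perturbation bound = 191.0000·1/942 = 0.2028
solve Ax = b  →  x = [34.7708 18.7789]
‖b‖ = 4.2426, ‖x‖ = 39.5178
re-solving with b+δb shifts x by Δx of norm 0.0593
relative error = 0.0015
tightness: 0.0015 against a bound of 0.2028 (unrounded ratio ≈ 0.0074)

0.0015
0.2028


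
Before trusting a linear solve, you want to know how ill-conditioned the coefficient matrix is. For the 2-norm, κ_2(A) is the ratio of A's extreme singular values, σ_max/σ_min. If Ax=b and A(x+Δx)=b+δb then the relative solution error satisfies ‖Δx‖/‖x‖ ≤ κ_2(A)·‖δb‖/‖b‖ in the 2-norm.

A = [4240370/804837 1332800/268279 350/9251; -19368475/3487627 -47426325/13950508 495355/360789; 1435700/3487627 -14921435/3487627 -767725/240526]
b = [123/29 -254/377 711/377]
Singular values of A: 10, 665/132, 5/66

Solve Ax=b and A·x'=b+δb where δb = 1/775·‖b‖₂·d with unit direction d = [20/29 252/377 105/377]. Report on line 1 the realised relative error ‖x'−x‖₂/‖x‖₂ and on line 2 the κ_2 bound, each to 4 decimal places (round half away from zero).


largest singular value 10, smallest 5/66
condition number: 10 ÷ (5/66) = 132.0000
perturbation bound = 132.0000·1/775 = 0.1703
solve Ax = b  →  x = [19.2502 -19.7777 28.4021]
‖b‖ = 4.6904, ‖x‖ = 39.6031
δb = ε·‖b‖·d = [0.0042 0.0040 0.0017]; solving A·Δx = δb gives ‖Δx‖ = 0.0799
relative error = 0.0020
tightness: 0.0020 against a bound of 0.1703 (unrounded ratio ≈ 0.0118)

0.0020
0.1703


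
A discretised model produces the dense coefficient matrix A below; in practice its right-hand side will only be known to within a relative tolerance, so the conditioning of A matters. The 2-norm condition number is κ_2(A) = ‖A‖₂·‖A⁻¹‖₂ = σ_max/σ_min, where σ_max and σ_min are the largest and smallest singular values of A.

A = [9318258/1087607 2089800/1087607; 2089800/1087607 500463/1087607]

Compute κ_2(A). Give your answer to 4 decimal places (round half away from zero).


323.5000

M = AᵀA = [54251752644/703681729 12206521800/703681729; 12206521800/703681729 2747012049/703681729]. tr(M)=33907653/418609, det(M)=26244/418609
solving λ² − 33907653/418609·λ + 26244/418609 = 0 gives λ = 81, 324/418609
κ = σ_max/σ_min = 9/(18/647) = 323.5000


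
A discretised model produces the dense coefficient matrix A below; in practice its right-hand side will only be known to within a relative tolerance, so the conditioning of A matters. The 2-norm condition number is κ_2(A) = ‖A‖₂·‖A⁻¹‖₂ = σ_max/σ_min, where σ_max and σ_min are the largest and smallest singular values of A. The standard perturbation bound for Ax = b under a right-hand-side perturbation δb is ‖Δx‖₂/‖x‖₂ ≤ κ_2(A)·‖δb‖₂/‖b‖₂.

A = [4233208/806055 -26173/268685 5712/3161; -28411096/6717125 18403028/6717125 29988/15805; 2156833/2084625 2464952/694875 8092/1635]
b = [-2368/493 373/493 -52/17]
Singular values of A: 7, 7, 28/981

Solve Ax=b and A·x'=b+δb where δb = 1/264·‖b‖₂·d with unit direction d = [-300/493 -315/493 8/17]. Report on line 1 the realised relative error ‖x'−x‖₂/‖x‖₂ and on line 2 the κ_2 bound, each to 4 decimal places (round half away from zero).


0.0218
0.9290

largest singular value 7, smallest 28/981
κ_2(A) = 7 / (28/981) = 245.2500
worst-case relative error ≤ 245.2500 × 1/264 = 0.9290
solve Ax = b  →  x = [-8.4926 -27.0766 20.5643]
2-norm of b is 5.7446; of x, 35.0450
with δb = [-0.0132 -0.0139 0.0102], A·Δx = δb → ‖Δx‖ = 0.7624
dividing the unrounded norms, ‖Δx‖/‖x‖ = 0.0218
realised/bound (from unrounded values) ≈ 0.0234


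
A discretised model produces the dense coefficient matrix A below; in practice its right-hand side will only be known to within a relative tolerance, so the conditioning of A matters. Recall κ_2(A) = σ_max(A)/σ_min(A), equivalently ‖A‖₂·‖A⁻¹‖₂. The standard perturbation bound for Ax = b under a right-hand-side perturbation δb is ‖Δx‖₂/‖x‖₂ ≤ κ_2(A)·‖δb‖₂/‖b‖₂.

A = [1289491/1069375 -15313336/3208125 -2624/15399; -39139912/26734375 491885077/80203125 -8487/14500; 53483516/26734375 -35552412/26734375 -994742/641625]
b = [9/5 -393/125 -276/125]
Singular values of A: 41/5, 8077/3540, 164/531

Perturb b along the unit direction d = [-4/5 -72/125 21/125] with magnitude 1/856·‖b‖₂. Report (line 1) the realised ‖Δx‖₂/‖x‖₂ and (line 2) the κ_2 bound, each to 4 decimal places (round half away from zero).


0.0118
0.0310

largest singular value 41/5, smallest 164/531
κ_2(A) = (41/5) / (164/531) = 26.5500
worst-case relative error ≤ 26.5500 × 1/856 = 0.0310
solve Ax = b  →  x = [-0.7681 -0.6051 0.9521]
2-norm of b is 4.2426; of x, 1.3648
δb = ε·‖b‖·d = [-0.0040 -0.0029 0.0008]; solving A·Δx = δb gives ‖Δx‖ = 0.0160
relative error = 0.0118
realised/bound (from unrounded values) ≈ 0.3791


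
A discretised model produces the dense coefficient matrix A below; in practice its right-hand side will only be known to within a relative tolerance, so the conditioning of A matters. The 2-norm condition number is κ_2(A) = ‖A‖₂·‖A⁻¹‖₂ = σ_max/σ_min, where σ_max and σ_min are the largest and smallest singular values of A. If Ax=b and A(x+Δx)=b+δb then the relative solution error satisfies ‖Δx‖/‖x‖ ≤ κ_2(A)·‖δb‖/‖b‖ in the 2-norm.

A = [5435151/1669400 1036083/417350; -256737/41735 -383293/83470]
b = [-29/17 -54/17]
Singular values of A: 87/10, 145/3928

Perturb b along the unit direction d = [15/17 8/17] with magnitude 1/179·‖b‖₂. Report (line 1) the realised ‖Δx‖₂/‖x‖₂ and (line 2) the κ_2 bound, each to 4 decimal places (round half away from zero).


0.0067
1.3166

largest singular value 87/10, smallest 145/3928
κ_2(A) = (87/10) / (145/3928) = 235.6800
bound on ‖Δx‖/‖x‖: κ·ε = 235.6800·1/179 = 1.3166
solve Ax = b  →  x = [48.9453 -64.8772]
‖b‖ = 3.6056, ‖x‖ = 81.2693
with δb = [0.0178 0.0095], A·Δx = δb → ‖Δx‖ = 0.5457
relative error = 0.0067
realised/bound (from unrounded values) ≈ 0.0051


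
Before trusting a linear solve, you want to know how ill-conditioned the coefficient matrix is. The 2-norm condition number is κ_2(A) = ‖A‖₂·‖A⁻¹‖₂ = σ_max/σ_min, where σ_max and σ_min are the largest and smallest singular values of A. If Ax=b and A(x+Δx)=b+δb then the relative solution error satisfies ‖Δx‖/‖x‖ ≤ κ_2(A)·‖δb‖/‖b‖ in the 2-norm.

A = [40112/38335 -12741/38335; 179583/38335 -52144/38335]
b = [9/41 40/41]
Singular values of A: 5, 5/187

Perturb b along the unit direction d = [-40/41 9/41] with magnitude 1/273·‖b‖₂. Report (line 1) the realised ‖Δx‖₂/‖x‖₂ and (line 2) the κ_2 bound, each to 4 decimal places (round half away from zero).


σ_max = 5, σ_min = 5/187
condition number: 5 ÷ (5/187) = 187.0000
bound on ‖Δx‖/‖x‖: κ·ε = 187.0000·1/273 = 0.6850
solve Ax = b  →  x = [0.1920 -0.0560]
‖b‖₂ = 1.0000 and ‖x‖₂ = 0.2000
re-solving with b+δb shifts x by Δx of norm 0.1370
dividing the unrounded norms, ‖Δx‖/‖x‖ = 0.6850
so the bound is sharp here: realised error equals the bound

0.6850
0.6850


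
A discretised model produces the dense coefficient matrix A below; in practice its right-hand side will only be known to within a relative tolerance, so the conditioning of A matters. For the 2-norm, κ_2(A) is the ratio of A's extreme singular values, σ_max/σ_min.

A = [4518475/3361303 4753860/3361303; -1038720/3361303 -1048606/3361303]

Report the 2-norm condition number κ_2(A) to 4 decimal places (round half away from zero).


226.1600

form AᵀA = [12787362025/6721212289 13426178220/6721212289; 13426178220/6721212289 14098012756/6721212289] with trace 31968341/7991929 and determinant 2500/7991929
solving λ² − 31968341/7991929·λ + 2500/7991929 = 0 gives λ = 4, 625/7991929
κ_2(A) = √(λ_max/λ_min) = √(4 / (625/7991929)) = 226.1600


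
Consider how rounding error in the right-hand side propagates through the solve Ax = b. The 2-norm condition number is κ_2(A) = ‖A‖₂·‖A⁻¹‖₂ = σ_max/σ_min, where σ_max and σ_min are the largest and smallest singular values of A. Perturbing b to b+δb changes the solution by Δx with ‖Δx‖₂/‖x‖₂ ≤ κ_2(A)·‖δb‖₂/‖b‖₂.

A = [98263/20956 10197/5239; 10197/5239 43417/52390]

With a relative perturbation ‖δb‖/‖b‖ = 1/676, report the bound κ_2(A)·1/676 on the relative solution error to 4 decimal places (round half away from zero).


0.4586

M = AᵀA = [66977977/2598544 34883937/3248180; 34883937/3248180 72679981/16240900]. tr(M)=11628221/384400, det(M)=14641/1537600
char-poly roots: 121/4 and 121/384400
κ = σ_max/σ_min = (11/2)/(11/620) = 310.0000
bound on ‖Δx‖/‖x‖: κ·ε = 310.0000·1/676 = 0.4586


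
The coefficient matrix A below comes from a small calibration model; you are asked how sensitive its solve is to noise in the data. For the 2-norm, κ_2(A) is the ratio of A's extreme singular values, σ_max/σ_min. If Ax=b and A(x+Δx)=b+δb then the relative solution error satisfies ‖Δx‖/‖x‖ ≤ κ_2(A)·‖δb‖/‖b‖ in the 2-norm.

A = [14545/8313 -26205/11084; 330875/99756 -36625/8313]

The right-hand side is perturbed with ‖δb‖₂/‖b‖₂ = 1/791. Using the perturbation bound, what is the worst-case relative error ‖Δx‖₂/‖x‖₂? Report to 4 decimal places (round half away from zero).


0.3709

AᵀA = [484230025/34433424 -13450400/717363; -13450400/717363 95649025/3825936]; tr = 672535625/17216712, det = 9765625/550934784
eigenvalues of AᵀA: λ = (tr ± √(tr²−4·det))/2 = 625/16, 15625/34433424
so κ_2 = √((625/16) / (15625/34433424)) = 293.4000
bound on ‖Δx‖/‖x‖: κ·ε = 293.4000·1/791 = 0.3709


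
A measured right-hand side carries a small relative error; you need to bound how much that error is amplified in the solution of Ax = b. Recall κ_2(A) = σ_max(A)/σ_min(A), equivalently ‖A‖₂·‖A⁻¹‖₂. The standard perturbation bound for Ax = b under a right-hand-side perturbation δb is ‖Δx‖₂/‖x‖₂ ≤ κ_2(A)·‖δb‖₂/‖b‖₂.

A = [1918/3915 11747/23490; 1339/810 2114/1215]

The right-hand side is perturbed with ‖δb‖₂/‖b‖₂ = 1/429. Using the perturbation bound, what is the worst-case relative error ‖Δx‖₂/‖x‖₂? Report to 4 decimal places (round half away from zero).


0.5664

AᵀA = [65611225/22071204 51667000/16553403; 51667000/16553403 651025225/198640836]; tr = 738125/118098, det = 625/944784
solving λ² − 738125/118098·λ + 625/944784 = 0 gives λ = 25/4, 25/236196
κ_2(A) = √(λ_max/λ_min) = √((25/4) / (25/236196)) = 243.0000
worst-case relative error ≤ 243.0000 × 1/429 = 0.5664


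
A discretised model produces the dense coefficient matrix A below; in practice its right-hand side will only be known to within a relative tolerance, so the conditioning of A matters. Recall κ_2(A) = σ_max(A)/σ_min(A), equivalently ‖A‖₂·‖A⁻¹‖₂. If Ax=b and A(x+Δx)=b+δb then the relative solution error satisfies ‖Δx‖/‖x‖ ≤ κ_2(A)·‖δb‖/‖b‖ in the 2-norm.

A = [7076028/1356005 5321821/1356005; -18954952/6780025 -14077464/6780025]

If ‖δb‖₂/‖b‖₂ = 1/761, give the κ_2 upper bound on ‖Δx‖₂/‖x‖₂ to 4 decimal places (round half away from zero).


form AᵀA = [5574548483536/159061380625 4180870292652/159061380625; 4180870292652/159061380625 3135707479489/159061380625] with trace 348410238521/6362455225 and determinant 119946304/6362455225
eigenvalues of AᵀA: λ = (tr ± √(tr²−4·det))/2 = 1369/25, 87616/254498209
σ_max=√(1369/25)=(37/5), σ_min=√(87616/254498209)=(296/15953) → κ = 398.8250
worst-case relative error ≤ 398.8250 × 1/761 = 0.5241

0.5241


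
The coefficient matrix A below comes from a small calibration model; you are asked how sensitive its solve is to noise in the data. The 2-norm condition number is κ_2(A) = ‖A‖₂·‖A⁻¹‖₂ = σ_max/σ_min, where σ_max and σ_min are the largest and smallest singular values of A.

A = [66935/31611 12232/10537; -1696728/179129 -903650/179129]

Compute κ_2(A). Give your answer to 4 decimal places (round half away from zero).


AᵀA = [16183687201/171793449 2877075080/57264483; 2877075080/57264483 511495556/19088161]; tr = 71927845/594441, det = 58564/594441
λ_max, λ_min = (71927845/594441 ± √5173475634973129/353360102481)/2 = 121, 484/594441
κ = σ_max/σ_min = 11/(22/771) = 385.5000

385.5000


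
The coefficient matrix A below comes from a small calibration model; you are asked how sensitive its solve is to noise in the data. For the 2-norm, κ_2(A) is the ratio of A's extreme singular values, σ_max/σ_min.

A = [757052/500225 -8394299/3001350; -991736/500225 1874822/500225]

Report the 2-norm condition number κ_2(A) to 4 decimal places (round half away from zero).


form AᵀA = [62266720976/10009002025 -14008713338/1201080243; -14008713338/1201080243 7880109073681/360324072900] with trace 35023221553/1246796100 and determinant 126247696/7792475625
solving λ² − 35023221553/1246796100·λ + 126247696/7792475625 = 0 gives λ = 2809/100, 179776/311699025
so κ_2 = √((2809/100) / (179776/311699025)) = 220.6875

220.6875


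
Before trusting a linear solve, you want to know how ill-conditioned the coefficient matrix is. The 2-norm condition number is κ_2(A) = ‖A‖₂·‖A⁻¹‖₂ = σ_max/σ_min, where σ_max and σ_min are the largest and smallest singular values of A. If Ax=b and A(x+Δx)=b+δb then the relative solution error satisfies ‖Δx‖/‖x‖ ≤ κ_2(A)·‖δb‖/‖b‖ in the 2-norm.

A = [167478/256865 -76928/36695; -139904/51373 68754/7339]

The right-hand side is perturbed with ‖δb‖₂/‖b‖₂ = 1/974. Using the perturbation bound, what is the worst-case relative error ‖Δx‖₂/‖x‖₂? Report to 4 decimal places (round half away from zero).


AᵀA = [307779364/39250225 -150718464/5607175; -150718464/5607175 73822564/801025]; tr = 157003400/1570009, det = 250000/1570009
λ_max, λ_min = (157003400/1570009 ± √24648497602560000/2464928260081)/2 = 100, 2500/1570009
κ_2(A) = √(λ_max/λ_min) = √(100 / (2500/1570009)) = 250.6000
worst-case relative error ≤ 250.6000 × 1/974 = 0.2573

0.2573


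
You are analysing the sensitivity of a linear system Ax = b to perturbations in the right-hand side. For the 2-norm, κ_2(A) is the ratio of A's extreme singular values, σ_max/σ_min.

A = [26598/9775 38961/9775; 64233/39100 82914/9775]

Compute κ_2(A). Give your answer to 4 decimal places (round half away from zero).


5.7500

form AᵀA = [53443377/5290000 16385733/661250; 16385733/661250 29040453/330625] with trace 828945/8464 and determinant 2313441/8464
char-poly roots: 1521/16 and 1521/529
so κ_2 = √((1521/16) / (1521/529)) = 5.7500


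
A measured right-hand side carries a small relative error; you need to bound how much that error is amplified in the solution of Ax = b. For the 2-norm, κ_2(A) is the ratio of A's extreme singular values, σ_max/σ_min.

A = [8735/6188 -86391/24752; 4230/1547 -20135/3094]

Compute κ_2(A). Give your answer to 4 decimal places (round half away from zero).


179.2000

AᵀA = [1254625/132496 -12041865/529984; -12041865/529984 115606129/2119936]; tr = 802841/12544, det = 25/196
eigenvalues of AᵀA: λ = (tr ± √(tr²−4·det))/2 = 64, 25/12544
σ_max=√64=8, σ_min=√(25/12544)=(5/112) → κ = 179.2000


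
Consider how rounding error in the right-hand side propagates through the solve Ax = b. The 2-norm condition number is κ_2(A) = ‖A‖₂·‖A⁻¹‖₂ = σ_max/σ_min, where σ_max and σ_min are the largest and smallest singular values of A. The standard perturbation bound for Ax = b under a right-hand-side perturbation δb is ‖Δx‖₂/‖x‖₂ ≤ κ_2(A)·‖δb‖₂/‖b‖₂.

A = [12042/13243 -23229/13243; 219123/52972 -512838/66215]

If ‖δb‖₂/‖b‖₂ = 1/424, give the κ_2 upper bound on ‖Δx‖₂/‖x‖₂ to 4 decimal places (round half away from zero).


AᵀA = [29943513/1669264 -35088957/1043290; -35088957/1043290 164480949/2608225]; tr = 11696481/144400, det = 6561/144400
eigenvalues of AᵀA: λ = (tr ± √(tr²−4·det))/2 = 81, 81/144400
so κ_2 = √(81 / (81/144400)) = 380.0000
bound on ‖Δx‖/‖x‖: κ·ε = 380.0000·1/424 = 0.8962

0.8962


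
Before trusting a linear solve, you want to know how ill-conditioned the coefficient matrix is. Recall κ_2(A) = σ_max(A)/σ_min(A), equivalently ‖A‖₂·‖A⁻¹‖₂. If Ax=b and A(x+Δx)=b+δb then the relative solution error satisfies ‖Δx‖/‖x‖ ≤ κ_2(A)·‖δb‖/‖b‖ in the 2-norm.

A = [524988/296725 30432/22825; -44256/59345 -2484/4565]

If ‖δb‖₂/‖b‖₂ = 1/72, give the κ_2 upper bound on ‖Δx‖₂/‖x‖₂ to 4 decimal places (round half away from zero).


M = AᵀA = [1920575376/520980625 1440364032/520980625; 1440364032/520980625 1080363024/520980625]. tr(M)=120037536/20839225, det(M)=20736/20839225
eigenvalues of AᵀA: λ = (tr ± √(tr²−4·det))/2 = 144/25, 144/833569
κ_2(A) = √(λ_max/λ_min) = √((144/25) / (144/833569)) = 182.6000
κ_2(A)·‖δb‖/‖b‖ = 2.5361

2.5361


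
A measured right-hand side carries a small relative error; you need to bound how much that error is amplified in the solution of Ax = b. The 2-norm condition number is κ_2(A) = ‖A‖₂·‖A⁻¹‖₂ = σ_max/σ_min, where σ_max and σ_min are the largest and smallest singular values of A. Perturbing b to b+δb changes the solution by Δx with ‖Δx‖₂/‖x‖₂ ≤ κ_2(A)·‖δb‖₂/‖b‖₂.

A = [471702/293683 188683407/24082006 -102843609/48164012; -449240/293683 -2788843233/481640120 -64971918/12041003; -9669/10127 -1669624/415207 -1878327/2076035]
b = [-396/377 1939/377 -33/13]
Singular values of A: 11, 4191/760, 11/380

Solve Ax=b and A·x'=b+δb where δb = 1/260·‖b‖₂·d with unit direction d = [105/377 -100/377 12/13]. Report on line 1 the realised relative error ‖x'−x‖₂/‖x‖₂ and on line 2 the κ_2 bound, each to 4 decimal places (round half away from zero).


largest singular value 11, smallest 11/380
κ_2(A) = 11 / (11/380) = 380.0000
perturbation bound = 380.0000·1/260 = 1.4615
solve Ax = b  →  x = [134.7517 -29.7329 -7.2475]
2-norm of b is 5.8310; of x, 138.1832
re-solving with b+δb shifts x by Δx of norm 0.7747
realised ‖Δx‖/‖x‖ = 0.0056
tightness: 0.0056 against a bound of 1.4615 (unrounded ratio ≈ 0.0038)

0.0056
1.4615


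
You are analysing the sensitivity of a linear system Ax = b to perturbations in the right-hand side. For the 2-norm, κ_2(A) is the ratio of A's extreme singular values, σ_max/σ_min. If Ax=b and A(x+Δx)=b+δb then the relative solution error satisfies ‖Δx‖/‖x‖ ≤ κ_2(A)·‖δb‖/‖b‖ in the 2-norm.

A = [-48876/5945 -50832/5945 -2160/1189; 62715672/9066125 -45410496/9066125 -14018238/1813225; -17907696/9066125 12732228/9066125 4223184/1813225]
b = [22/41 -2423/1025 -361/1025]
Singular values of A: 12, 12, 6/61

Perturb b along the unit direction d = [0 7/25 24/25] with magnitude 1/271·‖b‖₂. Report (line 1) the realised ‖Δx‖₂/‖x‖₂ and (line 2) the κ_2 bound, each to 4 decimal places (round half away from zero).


largest singular value 12, smallest 6/61
κ = σ_max/σ_min = 12/(6/61) = 122.0000
bound on ‖Δx‖/‖x‖: κ·ε = 122.0000·1/271 = 0.4502
solve Ax = b  →  x = [-4.3460 5.6557 -7.2471]
‖b‖ = 2.4495, ‖x‖ = 10.1684
with δb = [0.0000 0.0025 0.0087], A·Δx = δb → ‖Δx‖ = 0.0919
realised ‖Δx‖/‖x‖ = 0.0090
realised/bound (from unrounded values) ≈ 0.0201

0.0090
0.4502


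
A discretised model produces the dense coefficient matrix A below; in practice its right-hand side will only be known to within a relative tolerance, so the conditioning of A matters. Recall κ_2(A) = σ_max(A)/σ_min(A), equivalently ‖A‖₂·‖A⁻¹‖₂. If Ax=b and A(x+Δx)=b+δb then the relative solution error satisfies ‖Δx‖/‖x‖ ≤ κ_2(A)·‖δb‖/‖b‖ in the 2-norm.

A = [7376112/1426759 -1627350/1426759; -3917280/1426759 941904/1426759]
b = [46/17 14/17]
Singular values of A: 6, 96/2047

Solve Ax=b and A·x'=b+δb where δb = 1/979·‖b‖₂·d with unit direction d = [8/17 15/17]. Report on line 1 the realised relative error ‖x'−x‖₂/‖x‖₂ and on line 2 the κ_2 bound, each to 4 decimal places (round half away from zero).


largest singular value 6, smallest 96/2047
κ = σ_max/σ_min = 6/(96/2047) = 127.9375
κ_2(A)·‖δb‖/‖b‖ = 0.1307
solve Ax = b  →  x = [9.6865 41.5325]
‖b‖ = 2.8284, ‖x‖ = 42.6471
re-solving with b+δb shifts x by Δx of norm 0.0616
relative error = 0.0014
tightness: 0.0014 against a bound of 0.1307 (unrounded ratio ≈ 0.0111)

0.0014
0.1307


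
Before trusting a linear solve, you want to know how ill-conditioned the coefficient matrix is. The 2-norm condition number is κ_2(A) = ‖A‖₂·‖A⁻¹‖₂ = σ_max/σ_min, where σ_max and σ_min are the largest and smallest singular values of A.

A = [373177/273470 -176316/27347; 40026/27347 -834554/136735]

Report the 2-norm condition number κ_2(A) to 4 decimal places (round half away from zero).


M = AᵀA = [356086969/88924900 -15767514/889249; -15767514/889249 1752275476/22231225]. tr(M)=4381433/52900, det(M)=405769/330625
solving λ² − 4381433/52900·λ + 405769/330625 = 0 gives λ = 8281/100, 196/13225
so κ_2 = √((8281/100) / (196/13225)) = 74.7500

74.7500


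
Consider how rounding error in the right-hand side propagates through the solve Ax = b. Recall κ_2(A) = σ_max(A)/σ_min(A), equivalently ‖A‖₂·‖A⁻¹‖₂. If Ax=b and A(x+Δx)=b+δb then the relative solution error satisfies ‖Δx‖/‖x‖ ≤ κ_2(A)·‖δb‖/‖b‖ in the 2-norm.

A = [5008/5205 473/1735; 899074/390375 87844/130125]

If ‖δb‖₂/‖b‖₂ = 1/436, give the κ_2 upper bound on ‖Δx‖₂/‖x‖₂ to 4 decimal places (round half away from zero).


M = AᵀA = [949409417476/152392640625 92302666456/50797546875; 92302666456/50797546875 8975043961/16932515625]. tr(M)=1648295701/243828225, det(M)=114244/243828225
λ_max, λ_min = (1648295701/243828225 ± √2716767294288133801/59452203306650625)/2 = 169/25, 676/9753129
σ_max=√(169/25)=(13/5), σ_min=√(676/9753129)=(26/3123) → κ = 312.3000
κ_2(A)·‖δb‖/‖b‖ = 0.7163

0.7163


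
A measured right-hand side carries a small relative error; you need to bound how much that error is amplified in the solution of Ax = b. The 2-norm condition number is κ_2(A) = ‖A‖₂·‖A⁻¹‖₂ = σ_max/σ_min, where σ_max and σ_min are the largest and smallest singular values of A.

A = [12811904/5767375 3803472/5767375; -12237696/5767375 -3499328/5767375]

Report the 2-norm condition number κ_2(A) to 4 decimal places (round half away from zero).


form AᵀA = [373253373952/39551265625 108862580736/39551265625; 108862580736/39551265625 31761826048/39551265625] with trace 129604864/12656405 and determinant 4194304/1582050625
eigenvalues of AᵀA: λ = (tr ± √(tr²−4·det))/2 = 256/25, 16384/63282025
κ_2(A) = √(λ_max/λ_min) = √((256/25) / (16384/63282025)) = 198.8750

198.8750


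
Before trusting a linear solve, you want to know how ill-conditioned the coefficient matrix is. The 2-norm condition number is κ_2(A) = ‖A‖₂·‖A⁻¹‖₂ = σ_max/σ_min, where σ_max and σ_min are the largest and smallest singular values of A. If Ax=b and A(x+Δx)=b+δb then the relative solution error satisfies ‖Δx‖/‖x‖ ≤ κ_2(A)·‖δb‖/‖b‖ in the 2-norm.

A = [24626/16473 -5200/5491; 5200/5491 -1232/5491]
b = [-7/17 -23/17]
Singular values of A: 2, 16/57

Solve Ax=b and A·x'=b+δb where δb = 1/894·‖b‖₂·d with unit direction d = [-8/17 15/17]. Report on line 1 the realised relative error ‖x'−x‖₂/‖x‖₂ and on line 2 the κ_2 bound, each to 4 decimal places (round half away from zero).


0.0016
0.0080

σ_max = 2, σ_min = 16/57
κ_2(A) = 2 / (16/57) = 7.1250
worst-case relative error ≤ 7.1250 × 1/894 = 0.0080
solve Ax = b  →  x = [-2.1176 -2.9081]
‖b‖₂ = 1.4142 and ‖x‖₂ = 3.5974
re-solving with b+δb shifts x by Δx of norm 0.0056
relative error = 0.0016
tightness: 0.0016 against a bound of 0.0080 (unrounded ratio ≈ 0.1966)


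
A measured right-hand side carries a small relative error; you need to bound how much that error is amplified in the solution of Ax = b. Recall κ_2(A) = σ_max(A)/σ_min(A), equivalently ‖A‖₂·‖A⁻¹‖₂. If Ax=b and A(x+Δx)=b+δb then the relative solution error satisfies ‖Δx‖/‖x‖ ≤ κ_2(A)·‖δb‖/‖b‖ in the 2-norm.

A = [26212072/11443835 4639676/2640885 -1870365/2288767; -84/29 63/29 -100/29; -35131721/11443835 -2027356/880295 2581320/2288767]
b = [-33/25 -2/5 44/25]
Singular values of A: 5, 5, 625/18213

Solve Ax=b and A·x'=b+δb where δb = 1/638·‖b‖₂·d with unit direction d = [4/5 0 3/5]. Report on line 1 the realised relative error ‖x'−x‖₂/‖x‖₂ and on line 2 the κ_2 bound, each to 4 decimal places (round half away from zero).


largest singular value 5, smallest 625/18213
κ_2(A) = 5 / (625/18213) = 145.7040
κ_2(A)·‖δb‖/‖b‖ = 0.2284
solve Ax = b  →  x = [-0.2907 -0.2897 0.1777]
‖b‖₂ = 2.2361 and ‖x‖₂ = 0.4472
Δx = A⁻¹·δb where δb = 1/638·2.2361·d; ‖Δx‖ = 0.1021
realised ‖Δx‖/‖x‖ = 0.2284
realised/bound = 1 exactly: the bound is attained for this b and d

0.2284
0.2284
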